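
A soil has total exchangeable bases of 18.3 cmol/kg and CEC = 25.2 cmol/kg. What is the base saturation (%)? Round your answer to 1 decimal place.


Step 1: BS = 100 * (sum of bases) / CEC
Step 2: BS = 100 * 18.3 / 25.2
Step 3: BS = 72.6%

72.6


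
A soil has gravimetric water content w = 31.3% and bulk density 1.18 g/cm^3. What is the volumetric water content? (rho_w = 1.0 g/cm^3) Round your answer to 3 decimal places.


Step 1: theta = (w / 100) * BD / rho_w
Step 2: theta = (31.3 / 100) * 1.18 / 1.0
Step 3: theta = 0.313 * 1.18
Step 4: theta = 0.369

0.369


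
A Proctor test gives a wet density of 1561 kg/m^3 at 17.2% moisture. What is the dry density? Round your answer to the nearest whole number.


Step 1: Dry density = wet density / (1 + w/100)
Step 2: Dry density = 1561 / (1 + 17.2/100)
Step 3: Dry density = 1561 / 1.172
Step 4: Dry density = 1332 kg/m^3

1332


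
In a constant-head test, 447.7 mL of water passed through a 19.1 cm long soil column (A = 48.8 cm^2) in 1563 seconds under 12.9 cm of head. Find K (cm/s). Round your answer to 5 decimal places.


Step 1: K = Q * L / (A * t * h)
Step 2: Numerator = 447.7 * 19.1 = 8551.07
Step 3: Denominator = 48.8 * 1563 * 12.9 = 983939.76
Step 4: K = 8551.07 / 983939.76 = 0.00869 cm/s

0.00869


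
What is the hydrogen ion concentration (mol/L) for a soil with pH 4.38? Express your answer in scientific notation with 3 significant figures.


Step 1: [H+] = 10^(-pH)
Step 2: [H+] = 10^(-4.38)
Step 3: [H+] = 4.17e-05 mol/L

4.17e-05


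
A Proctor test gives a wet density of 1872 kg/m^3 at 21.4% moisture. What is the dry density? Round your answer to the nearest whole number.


Step 1: Dry density = wet density / (1 + w/100)
Step 2: Dry density = 1872 / (1 + 21.4/100)
Step 3: Dry density = 1872 / 1.214
Step 4: Dry density = 1542 kg/m^3

1542


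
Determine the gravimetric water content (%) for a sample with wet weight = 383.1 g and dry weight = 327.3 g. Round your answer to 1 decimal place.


Step 1: Water mass = wet - dry = 383.1 - 327.3 = 55.8 g
Step 2: w = 100 * water mass / dry mass
Step 3: w = 100 * 55.8 / 327.3 = 17.0%

17.0


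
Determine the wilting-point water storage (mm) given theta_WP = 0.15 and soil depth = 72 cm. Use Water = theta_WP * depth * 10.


Step 1: Water (mm) = theta_WP * depth * 10
Step 2: Water = 0.15 * 72 * 10
Step 3: Water = 108.0 mm

108.0


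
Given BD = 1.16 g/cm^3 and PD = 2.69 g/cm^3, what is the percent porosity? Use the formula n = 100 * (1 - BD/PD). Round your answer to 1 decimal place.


Step 1: Formula: n = 100 * (1 - BD / PD)
Step 2: n = 100 * (1 - 1.16 / 2.69)
Step 3: n = 100 * (1 - 0.43123)
Step 4: n = 56.9%

56.9


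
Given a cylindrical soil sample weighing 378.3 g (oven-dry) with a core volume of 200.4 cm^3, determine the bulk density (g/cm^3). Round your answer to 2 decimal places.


Step 1: Identify the formula: BD = dry mass / volume
Step 2: Substitute values: BD = 378.3 / 200.4
Step 3: BD = 1.89 g/cm^3

1.89


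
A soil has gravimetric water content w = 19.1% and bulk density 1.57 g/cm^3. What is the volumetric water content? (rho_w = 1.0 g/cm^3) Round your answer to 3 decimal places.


Step 1: theta = (w / 100) * BD / rho_w
Step 2: theta = (19.1 / 100) * 1.57 / 1.0
Step 3: theta = 0.191 * 1.57
Step 4: theta = 0.3

0.3


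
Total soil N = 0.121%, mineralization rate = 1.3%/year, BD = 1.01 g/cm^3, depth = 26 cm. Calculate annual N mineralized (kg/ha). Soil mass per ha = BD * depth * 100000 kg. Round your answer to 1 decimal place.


Step 1: Soil mass per ha = BD * depth * 100000 = 1.01 * 26 * 100000 = 2626000 kg
Step 2: Total N pool = soil mass * N%/100 = 2626000 * 0.121/100 = 3177.46 kg/ha
Step 3: N mineralized = N pool * rate%/100 = 3177.46 * 1.3/100 = 41.3 kg/ha/yr

41.3


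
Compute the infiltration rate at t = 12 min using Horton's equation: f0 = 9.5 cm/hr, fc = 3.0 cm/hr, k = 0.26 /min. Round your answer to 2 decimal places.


Step 1: f = fc + (f0 - fc) * exp(-k * t)
Step 2: exp(-0.26 * 12) = 0.044157
Step 3: f = 3.0 + (9.5 - 3.0) * 0.044157
Step 4: f = 3.0 + 6.5 * 0.044157
Step 5: f = 3.29 cm/hr

3.29


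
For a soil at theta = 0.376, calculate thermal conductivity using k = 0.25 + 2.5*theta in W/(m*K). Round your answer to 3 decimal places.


Step 1: k = 0.25 + 2.5 * theta
Step 2: k = 0.25 + 2.5 * 0.376
Step 3: k = 0.25 + 0.94
Step 4: k = 1.19 W/(m*K)

1.19


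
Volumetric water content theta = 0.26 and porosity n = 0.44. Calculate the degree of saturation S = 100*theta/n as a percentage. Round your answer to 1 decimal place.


Step 1: S = 100 * theta_v / n
Step 2: S = 100 * 0.26 / 0.44
Step 3: S = 59.1%

59.1


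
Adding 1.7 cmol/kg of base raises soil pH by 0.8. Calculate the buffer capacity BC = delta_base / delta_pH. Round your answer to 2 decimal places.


Step 1: BC = change in base / change in pH
Step 2: BC = 1.7 / 0.8
Step 3: BC = 2.13 cmol/(kg*pH unit)

2.13


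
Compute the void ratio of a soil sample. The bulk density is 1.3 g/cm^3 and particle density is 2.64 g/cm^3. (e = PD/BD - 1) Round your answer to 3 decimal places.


Step 1: e = PD / BD - 1
Step 2: e = 2.64 / 1.3 - 1
Step 3: e = 2.03077 - 1
Step 4: e = 1.031

1.031


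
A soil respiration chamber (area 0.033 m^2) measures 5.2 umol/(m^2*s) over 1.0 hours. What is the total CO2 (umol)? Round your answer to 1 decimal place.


Step 1: Convert time to seconds: 1.0 hr * 3600 = 3600.0 s
Step 2: Total = flux * area * time_s
Step 3: Total = 5.2 * 0.033 * 3600.0
Step 4: Total = 617.8 umol

617.8


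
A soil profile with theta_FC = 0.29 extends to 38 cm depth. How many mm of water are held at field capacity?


Step 1: Water (mm) = theta_FC * depth (cm) * 10
Step 2: Water = 0.29 * 38 * 10
Step 3: Water = 110.2 mm

110.2


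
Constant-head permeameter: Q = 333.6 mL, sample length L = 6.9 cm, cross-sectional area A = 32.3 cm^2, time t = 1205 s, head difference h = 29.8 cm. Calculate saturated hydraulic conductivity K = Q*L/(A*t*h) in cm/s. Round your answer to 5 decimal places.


Step 1: K = Q * L / (A * t * h)
Step 2: Numerator = 333.6 * 6.9 = 2301.84
Step 3: Denominator = 32.3 * 1205 * 29.8 = 1159860.7
Step 4: K = 2301.84 / 1159860.7 = 0.00198 cm/s

0.00198


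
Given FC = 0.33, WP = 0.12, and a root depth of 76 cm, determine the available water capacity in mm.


Step 1: Available water = (FC - WP) * depth * 10
Step 2: AW = (0.33 - 0.12) * 76 * 10
Step 3: AW = 0.21 * 76 * 10
Step 4: AW = 159.6 mm

159.6


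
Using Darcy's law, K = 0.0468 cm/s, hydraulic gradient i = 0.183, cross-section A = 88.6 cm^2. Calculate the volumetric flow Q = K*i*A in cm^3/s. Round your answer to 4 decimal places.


Step 1: Apply Darcy's law: Q = K * i * A
Step 2: Q = 0.0468 * 0.183 * 88.6
Step 3: Q = 0.7588 cm^3/s

0.7588


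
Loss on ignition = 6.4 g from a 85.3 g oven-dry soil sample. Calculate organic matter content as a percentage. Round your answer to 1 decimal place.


Step 1: OM% = 100 * LOI / sample mass
Step 2: OM = 100 * 6.4 / 85.3
Step 3: OM = 7.5%

7.5


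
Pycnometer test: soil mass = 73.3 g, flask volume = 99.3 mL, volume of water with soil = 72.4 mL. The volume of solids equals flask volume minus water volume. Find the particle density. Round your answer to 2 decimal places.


Step 1: Volume of solids = flask volume - water volume with soil
Step 2: V_solids = 99.3 - 72.4 = 26.9 mL
Step 3: Particle density = mass / V_solids = 73.3 / 26.9 = 2.72 g/cm^3

2.72


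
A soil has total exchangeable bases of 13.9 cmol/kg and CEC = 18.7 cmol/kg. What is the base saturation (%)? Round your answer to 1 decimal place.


Step 1: BS = 100 * (sum of bases) / CEC
Step 2: BS = 100 * 13.9 / 18.7
Step 3: BS = 74.3%

74.3


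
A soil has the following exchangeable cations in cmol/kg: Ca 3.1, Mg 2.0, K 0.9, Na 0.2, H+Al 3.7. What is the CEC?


Step 1: CEC = Ca + Mg + K + Na + (H+Al)
Step 2: CEC = 3.1 + 2.0 + 0.9 + 0.2 + 3.7
Step 3: CEC = 9.9 cmol/kg

9.9


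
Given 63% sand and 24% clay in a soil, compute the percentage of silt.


Step 1: sand + silt + clay = 100%
Step 2: silt = 100 - sand - clay
Step 3: silt = 100 - 63 - 24
Step 4: silt = 13%

13


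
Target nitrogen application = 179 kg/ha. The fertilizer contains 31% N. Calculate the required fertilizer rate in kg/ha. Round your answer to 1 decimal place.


Step 1: Fertilizer rate = target N / (N content / 100)
Step 2: Rate = 179 / (31 / 100)
Step 3: Rate = 179 / 0.31
Step 4: Rate = 577.4 kg/ha

577.4


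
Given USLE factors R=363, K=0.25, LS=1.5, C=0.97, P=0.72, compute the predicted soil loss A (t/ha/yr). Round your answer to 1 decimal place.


Step 1: A = R * K * LS * C * P
Step 2: R * K = 363 * 0.25 = 90.75
Step 3: (R*K) * LS = 90.75 * 1.5 = 136.125
Step 4: * C * P = 136.125 * 0.97 * 0.72 = 95.1
Step 5: A = 95.1 t/(ha*yr)

95.1


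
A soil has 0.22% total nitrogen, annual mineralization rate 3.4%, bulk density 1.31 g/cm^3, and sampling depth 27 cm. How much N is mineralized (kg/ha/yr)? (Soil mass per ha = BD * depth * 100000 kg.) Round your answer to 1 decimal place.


Step 1: Soil mass per ha = BD * depth * 100000 = 1.31 * 27 * 100000 = 3537000 kg
Step 2: Total N pool = soil mass * N%/100 = 3537000 * 0.22/100 = 7781.4 kg/ha
Step 3: N mineralized = N pool * rate%/100 = 7781.4 * 3.4/100 = 264.6 kg/ha/yr

264.6


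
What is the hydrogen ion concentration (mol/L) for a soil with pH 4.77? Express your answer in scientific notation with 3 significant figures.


Step 1: [H+] = 10^(-pH)
Step 2: [H+] = 10^(-4.77)
Step 3: [H+] = 1.70e-05 mol/L

1.70e-05


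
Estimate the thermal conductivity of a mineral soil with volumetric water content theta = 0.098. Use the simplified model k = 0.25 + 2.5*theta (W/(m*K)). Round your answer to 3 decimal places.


Step 1: k = 0.25 + 2.5 * theta
Step 2: k = 0.25 + 2.5 * 0.098
Step 3: k = 0.25 + 0.245
Step 4: k = 0.495 W/(m*K)

0.495


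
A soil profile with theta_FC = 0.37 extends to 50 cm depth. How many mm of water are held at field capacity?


Step 1: Water (mm) = theta_FC * depth (cm) * 10
Step 2: Water = 0.37 * 50 * 10
Step 3: Water = 185.0 mm

185.0


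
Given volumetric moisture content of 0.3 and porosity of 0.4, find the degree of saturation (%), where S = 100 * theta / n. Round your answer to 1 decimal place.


Step 1: S = 100 * theta_v / n
Step 2: S = 100 * 0.3 / 0.4
Step 3: S = 75.0%

75.0


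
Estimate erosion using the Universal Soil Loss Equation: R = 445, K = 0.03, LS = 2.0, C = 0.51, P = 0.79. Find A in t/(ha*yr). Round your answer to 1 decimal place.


Step 1: A = R * K * LS * C * P
Step 2: R * K = 445 * 0.03 = 13.35
Step 3: (R*K) * LS = 13.35 * 2.0 = 26.7
Step 4: * C * P = 26.7 * 0.51 * 0.79 = 10.8
Step 5: A = 10.8 t/(ha*yr)

10.8


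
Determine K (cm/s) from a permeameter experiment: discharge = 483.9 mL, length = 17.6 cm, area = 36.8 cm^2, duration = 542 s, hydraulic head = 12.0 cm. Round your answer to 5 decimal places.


Step 1: K = Q * L / (A * t * h)
Step 2: Numerator = 483.9 * 17.6 = 8516.64
Step 3: Denominator = 36.8 * 542 * 12.0 = 239347.2
Step 4: K = 8516.64 / 239347.2 = 0.03558 cm/s

0.03558


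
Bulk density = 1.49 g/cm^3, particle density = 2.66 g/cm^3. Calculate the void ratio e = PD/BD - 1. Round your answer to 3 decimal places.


Step 1: e = PD / BD - 1
Step 2: e = 2.66 / 1.49 - 1
Step 3: e = 1.78523 - 1
Step 4: e = 0.785

0.785


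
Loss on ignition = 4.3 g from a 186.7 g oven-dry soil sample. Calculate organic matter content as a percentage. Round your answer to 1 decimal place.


Step 1: OM% = 100 * LOI / sample mass
Step 2: OM = 100 * 4.3 / 186.7
Step 3: OM = 2.3%

2.3


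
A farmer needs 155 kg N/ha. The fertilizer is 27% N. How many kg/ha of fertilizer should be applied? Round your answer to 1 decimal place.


Step 1: Fertilizer rate = target N / (N content / 100)
Step 2: Rate = 155 / (27 / 100)
Step 3: Rate = 155 / 0.27
Step 4: Rate = 574.1 kg/ha

574.1


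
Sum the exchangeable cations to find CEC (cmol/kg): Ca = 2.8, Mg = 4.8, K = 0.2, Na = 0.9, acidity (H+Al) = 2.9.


Step 1: CEC = Ca + Mg + K + Na + (H+Al)
Step 2: CEC = 2.8 + 4.8 + 0.2 + 0.9 + 2.9
Step 3: CEC = 11.6 cmol/kg

11.6


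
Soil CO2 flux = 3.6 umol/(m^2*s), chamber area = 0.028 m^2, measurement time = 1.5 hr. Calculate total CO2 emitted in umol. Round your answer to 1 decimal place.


Step 1: Convert time to seconds: 1.5 hr * 3600 = 5400.0 s
Step 2: Total = flux * area * time_s
Step 3: Total = 3.6 * 0.028 * 5400.0
Step 4: Total = 544.3 umol

544.3


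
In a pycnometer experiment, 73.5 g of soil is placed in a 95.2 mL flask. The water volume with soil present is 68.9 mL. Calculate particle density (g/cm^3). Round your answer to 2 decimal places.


Step 1: Volume of solids = flask volume - water volume with soil
Step 2: V_solids = 95.2 - 68.9 = 26.3 mL
Step 3: Particle density = mass / V_solids = 73.5 / 26.3 = 2.79 g/cm^3

2.79


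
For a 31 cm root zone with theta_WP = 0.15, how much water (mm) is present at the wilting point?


Step 1: Water (mm) = theta_WP * depth * 10
Step 2: Water = 0.15 * 31 * 10
Step 3: Water = 46.5 mm

46.5


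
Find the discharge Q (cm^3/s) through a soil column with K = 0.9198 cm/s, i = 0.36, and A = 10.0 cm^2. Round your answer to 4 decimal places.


Step 1: Apply Darcy's law: Q = K * i * A
Step 2: Q = 0.9198 * 0.36 * 10.0
Step 3: Q = 3.3113 cm^3/s

3.3113


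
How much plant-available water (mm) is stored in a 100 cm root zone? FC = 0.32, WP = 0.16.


Step 1: Available water = (FC - WP) * depth * 10
Step 2: AW = (0.32 - 0.16) * 100 * 10
Step 3: AW = 0.16 * 100 * 10
Step 4: AW = 160.0 mm

160.0


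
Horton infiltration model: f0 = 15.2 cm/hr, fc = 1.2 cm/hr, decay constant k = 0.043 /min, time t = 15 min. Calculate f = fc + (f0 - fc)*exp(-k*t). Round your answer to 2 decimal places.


Step 1: f = fc + (f0 - fc) * exp(-k * t)
Step 2: exp(-0.043 * 15) = 0.524663
Step 3: f = 1.2 + (15.2 - 1.2) * 0.524663
Step 4: f = 1.2 + 14.0 * 0.524663
Step 5: f = 8.55 cm/hr

8.55


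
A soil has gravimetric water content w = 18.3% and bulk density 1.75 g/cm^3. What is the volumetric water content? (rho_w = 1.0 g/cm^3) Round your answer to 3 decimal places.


Step 1: theta = (w / 100) * BD / rho_w
Step 2: theta = (18.3 / 100) * 1.75 / 1.0
Step 3: theta = 0.183 * 1.75
Step 4: theta = 0.32

0.32


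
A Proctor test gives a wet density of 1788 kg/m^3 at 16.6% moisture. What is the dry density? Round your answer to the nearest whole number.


Step 1: Dry density = wet density / (1 + w/100)
Step 2: Dry density = 1788 / (1 + 16.6/100)
Step 3: Dry density = 1788 / 1.166
Step 4: Dry density = 1533 kg/m^3

1533


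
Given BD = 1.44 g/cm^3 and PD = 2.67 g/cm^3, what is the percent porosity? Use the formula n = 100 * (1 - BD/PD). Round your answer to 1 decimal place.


Step 1: Formula: n = 100 * (1 - BD / PD)
Step 2: n = 100 * (1 - 1.44 / 2.67)
Step 3: n = 100 * (1 - 0.53933)
Step 4: n = 46.1%

46.1


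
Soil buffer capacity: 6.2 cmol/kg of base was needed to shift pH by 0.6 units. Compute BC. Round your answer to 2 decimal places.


Step 1: BC = change in base / change in pH
Step 2: BC = 6.2 / 0.6
Step 3: BC = 10.33 cmol/(kg*pH unit)

10.33


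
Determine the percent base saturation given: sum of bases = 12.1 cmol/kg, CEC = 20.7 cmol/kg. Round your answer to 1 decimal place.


Step 1: BS = 100 * (sum of bases) / CEC
Step 2: BS = 100 * 12.1 / 20.7
Step 3: BS = 58.5%

58.5


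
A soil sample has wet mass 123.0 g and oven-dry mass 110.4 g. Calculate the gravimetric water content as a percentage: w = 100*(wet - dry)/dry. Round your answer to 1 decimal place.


Step 1: Water mass = wet - dry = 123.0 - 110.4 = 12.6 g
Step 2: w = 100 * water mass / dry mass
Step 3: w = 100 * 12.6 / 110.4 = 11.4%

11.4


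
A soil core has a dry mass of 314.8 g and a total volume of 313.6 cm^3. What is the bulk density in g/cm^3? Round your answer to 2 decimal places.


Step 1: Identify the formula: BD = dry mass / volume
Step 2: Substitute values: BD = 314.8 / 313.6
Step 3: BD = 1.0 g/cm^3

1.0


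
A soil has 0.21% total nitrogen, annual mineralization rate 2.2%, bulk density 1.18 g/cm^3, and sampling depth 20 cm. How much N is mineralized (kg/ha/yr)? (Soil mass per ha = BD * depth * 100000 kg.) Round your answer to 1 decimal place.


Step 1: Soil mass per ha = BD * depth * 100000 = 1.18 * 20 * 100000 = 2360000 kg
Step 2: Total N pool = soil mass * N%/100 = 2360000 * 0.21/100 = 4956.0 kg/ha
Step 3: N mineralized = N pool * rate%/100 = 4956.0 * 2.2/100 = 109.0 kg/ha/yr

109.0


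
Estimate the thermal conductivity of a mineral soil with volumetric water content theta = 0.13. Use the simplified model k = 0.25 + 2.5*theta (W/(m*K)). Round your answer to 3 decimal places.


Step 1: k = 0.25 + 2.5 * theta
Step 2: k = 0.25 + 2.5 * 0.13
Step 3: k = 0.25 + 0.325
Step 4: k = 0.575 W/(m*K)

0.575


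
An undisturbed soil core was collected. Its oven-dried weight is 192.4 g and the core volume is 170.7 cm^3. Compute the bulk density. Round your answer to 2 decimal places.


Step 1: Identify the formula: BD = dry mass / volume
Step 2: Substitute values: BD = 192.4 / 170.7
Step 3: BD = 1.13 g/cm^3

1.13


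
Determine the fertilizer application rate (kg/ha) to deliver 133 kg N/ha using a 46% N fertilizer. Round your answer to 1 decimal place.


Step 1: Fertilizer rate = target N / (N content / 100)
Step 2: Rate = 133 / (46 / 100)
Step 3: Rate = 133 / 0.46
Step 4: Rate = 289.1 kg/ha

289.1


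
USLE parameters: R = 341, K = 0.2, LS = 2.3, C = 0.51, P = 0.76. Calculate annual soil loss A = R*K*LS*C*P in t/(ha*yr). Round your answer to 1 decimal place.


Step 1: A = R * K * LS * C * P
Step 2: R * K = 341 * 0.2 = 68.2
Step 3: (R*K) * LS = 68.2 * 2.3 = 156.86
Step 4: * C * P = 156.86 * 0.51 * 0.76 = 60.8
Step 5: A = 60.8 t/(ha*yr)

60.8


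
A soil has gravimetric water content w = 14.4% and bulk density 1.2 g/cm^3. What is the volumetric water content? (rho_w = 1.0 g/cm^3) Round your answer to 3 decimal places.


Step 1: theta = (w / 100) * BD / rho_w
Step 2: theta = (14.4 / 100) * 1.2 / 1.0
Step 3: theta = 0.144 * 1.2
Step 4: theta = 0.173

0.173


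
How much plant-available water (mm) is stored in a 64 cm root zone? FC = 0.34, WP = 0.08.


Step 1: Available water = (FC - WP) * depth * 10
Step 2: AW = (0.34 - 0.08) * 64 * 10
Step 3: AW = 0.26 * 64 * 10
Step 4: AW = 166.4 mm

166.4


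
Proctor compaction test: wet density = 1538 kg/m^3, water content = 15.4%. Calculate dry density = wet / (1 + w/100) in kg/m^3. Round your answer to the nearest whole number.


Step 1: Dry density = wet density / (1 + w/100)
Step 2: Dry density = 1538 / (1 + 15.4/100)
Step 3: Dry density = 1538 / 1.154
Step 4: Dry density = 1333 kg/m^3

1333


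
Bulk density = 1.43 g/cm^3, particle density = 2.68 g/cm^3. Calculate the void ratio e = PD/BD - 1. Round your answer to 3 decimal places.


Step 1: e = PD / BD - 1
Step 2: e = 2.68 / 1.43 - 1
Step 3: e = 1.87413 - 1
Step 4: e = 0.874

0.874


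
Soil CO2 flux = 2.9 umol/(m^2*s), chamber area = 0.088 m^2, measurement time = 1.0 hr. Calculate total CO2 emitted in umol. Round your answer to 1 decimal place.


Step 1: Convert time to seconds: 1.0 hr * 3600 = 3600.0 s
Step 2: Total = flux * area * time_s
Step 3: Total = 2.9 * 0.088 * 3600.0
Step 4: Total = 918.7 umol

918.7


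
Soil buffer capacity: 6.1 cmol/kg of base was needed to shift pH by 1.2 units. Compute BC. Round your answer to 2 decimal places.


Step 1: BC = change in base / change in pH
Step 2: BC = 6.1 / 1.2
Step 3: BC = 5.08 cmol/(kg*pH unit)

5.08


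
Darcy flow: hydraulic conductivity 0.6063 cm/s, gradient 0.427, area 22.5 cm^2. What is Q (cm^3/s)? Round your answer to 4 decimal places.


Step 1: Apply Darcy's law: Q = K * i * A
Step 2: Q = 0.6063 * 0.427 * 22.5
Step 3: Q = 5.825 cm^3/s

5.825


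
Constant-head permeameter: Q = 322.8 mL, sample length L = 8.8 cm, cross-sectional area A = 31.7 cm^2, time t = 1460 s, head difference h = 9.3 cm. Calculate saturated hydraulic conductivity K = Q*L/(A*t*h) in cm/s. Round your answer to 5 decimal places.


Step 1: K = Q * L / (A * t * h)
Step 2: Numerator = 322.8 * 8.8 = 2840.64
Step 3: Denominator = 31.7 * 1460 * 9.3 = 430422.6
Step 4: K = 2840.64 / 430422.6 = 0.0066 cm/s

0.0066


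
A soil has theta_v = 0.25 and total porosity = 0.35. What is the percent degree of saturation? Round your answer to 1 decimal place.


Step 1: S = 100 * theta_v / n
Step 2: S = 100 * 0.25 / 0.35
Step 3: S = 71.4%

71.4


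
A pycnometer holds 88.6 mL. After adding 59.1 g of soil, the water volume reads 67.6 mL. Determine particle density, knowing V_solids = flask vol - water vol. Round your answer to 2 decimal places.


Step 1: Volume of solids = flask volume - water volume with soil
Step 2: V_solids = 88.6 - 67.6 = 21.0 mL
Step 3: Particle density = mass / V_solids = 59.1 / 21.0 = 2.81 g/cm^3

2.81


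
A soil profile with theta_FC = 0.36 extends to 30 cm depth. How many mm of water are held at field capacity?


Step 1: Water (mm) = theta_FC * depth (cm) * 10
Step 2: Water = 0.36 * 30 * 10
Step 3: Water = 108.0 mm

108.0


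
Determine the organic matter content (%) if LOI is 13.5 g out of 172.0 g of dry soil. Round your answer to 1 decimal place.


Step 1: OM% = 100 * LOI / sample mass
Step 2: OM = 100 * 13.5 / 172.0
Step 3: OM = 7.8%

7.8


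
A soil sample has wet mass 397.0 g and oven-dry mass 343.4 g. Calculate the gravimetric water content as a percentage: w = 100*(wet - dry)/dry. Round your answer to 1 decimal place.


Step 1: Water mass = wet - dry = 397.0 - 343.4 = 53.6 g
Step 2: w = 100 * water mass / dry mass
Step 3: w = 100 * 53.6 / 343.4 = 15.6%

15.6


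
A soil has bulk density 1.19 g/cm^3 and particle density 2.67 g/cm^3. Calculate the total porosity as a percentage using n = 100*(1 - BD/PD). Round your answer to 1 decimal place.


Step 1: Formula: n = 100 * (1 - BD / PD)
Step 2: n = 100 * (1 - 1.19 / 2.67)
Step 3: n = 100 * (1 - 0.44569)
Step 4: n = 55.4%

55.4


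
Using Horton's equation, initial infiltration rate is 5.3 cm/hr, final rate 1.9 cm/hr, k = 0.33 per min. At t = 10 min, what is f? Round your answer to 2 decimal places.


Step 1: f = fc + (f0 - fc) * exp(-k * t)
Step 2: exp(-0.33 * 10) = 0.036883
Step 3: f = 1.9 + (5.3 - 1.9) * 0.036883
Step 4: f = 1.9 + 3.4 * 0.036883
Step 5: f = 2.03 cm/hr

2.03


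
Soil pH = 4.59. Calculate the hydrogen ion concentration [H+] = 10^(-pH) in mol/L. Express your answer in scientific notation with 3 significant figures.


Step 1: [H+] = 10^(-pH)
Step 2: [H+] = 10^(-4.59)
Step 3: [H+] = 2.57e-05 mol/L

2.57e-05


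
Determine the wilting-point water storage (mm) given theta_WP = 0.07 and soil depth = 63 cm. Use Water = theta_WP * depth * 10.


Step 1: Water (mm) = theta_WP * depth * 10
Step 2: Water = 0.07 * 63 * 10
Step 3: Water = 44.1 mm

44.1


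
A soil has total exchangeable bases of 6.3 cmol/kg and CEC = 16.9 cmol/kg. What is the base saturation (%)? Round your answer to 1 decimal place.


Step 1: BS = 100 * (sum of bases) / CEC
Step 2: BS = 100 * 6.3 / 16.9
Step 3: BS = 37.3%

37.3


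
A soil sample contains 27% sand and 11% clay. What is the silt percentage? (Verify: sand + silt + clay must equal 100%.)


Step 1: sand + silt + clay = 100%
Step 2: silt = 100 - sand - clay
Step 3: silt = 100 - 27 - 11
Step 4: silt = 62%

62


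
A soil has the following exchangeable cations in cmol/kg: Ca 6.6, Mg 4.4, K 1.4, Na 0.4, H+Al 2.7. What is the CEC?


Step 1: CEC = Ca + Mg + K + Na + (H+Al)
Step 2: CEC = 6.6 + 4.4 + 1.4 + 0.4 + 2.7
Step 3: CEC = 15.5 cmol/kg

15.5


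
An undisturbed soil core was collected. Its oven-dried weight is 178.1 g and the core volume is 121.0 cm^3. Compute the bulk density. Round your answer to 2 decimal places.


Step 1: Identify the formula: BD = dry mass / volume
Step 2: Substitute values: BD = 178.1 / 121.0
Step 3: BD = 1.47 g/cm^3

1.47


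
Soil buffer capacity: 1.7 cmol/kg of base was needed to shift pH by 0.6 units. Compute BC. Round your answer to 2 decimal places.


Step 1: BC = change in base / change in pH
Step 2: BC = 1.7 / 0.6
Step 3: BC = 2.83 cmol/(kg*pH unit)

2.83


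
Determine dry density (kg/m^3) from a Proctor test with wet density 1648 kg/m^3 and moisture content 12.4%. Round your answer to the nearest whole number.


Step 1: Dry density = wet density / (1 + w/100)
Step 2: Dry density = 1648 / (1 + 12.4/100)
Step 3: Dry density = 1648 / 1.124
Step 4: Dry density = 1466 kg/m^3

1466


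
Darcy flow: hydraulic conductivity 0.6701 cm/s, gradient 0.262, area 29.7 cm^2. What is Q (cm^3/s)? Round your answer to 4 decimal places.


Step 1: Apply Darcy's law: Q = K * i * A
Step 2: Q = 0.6701 * 0.262 * 29.7
Step 3: Q = 5.2143 cm^3/s

5.2143


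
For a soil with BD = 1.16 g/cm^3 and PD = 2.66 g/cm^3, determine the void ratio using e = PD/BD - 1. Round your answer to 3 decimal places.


Step 1: e = PD / BD - 1
Step 2: e = 2.66 / 1.16 - 1
Step 3: e = 2.2931 - 1
Step 4: e = 1.293

1.293


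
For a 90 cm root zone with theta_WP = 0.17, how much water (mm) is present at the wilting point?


Step 1: Water (mm) = theta_WP * depth * 10
Step 2: Water = 0.17 * 90 * 10
Step 3: Water = 153.0 mm

153.0


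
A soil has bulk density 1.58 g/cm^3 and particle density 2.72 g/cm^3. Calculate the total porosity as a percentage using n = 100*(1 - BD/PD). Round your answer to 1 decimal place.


Step 1: Formula: n = 100 * (1 - BD / PD)
Step 2: n = 100 * (1 - 1.58 / 2.72)
Step 3: n = 100 * (1 - 0.58088)
Step 4: n = 41.9%

41.9


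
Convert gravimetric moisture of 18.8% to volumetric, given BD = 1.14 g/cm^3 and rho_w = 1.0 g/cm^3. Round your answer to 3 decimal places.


Step 1: theta = (w / 100) * BD / rho_w
Step 2: theta = (18.8 / 100) * 1.14 / 1.0
Step 3: theta = 0.188 * 1.14
Step 4: theta = 0.214

0.214


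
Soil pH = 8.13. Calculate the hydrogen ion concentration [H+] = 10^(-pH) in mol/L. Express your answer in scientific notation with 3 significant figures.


Step 1: [H+] = 10^(-pH)
Step 2: [H+] = 10^(-8.13)
Step 3: [H+] = 7.41e-09 mol/L

7.41e-09


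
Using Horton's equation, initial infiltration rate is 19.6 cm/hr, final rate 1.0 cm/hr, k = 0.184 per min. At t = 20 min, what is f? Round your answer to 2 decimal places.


Step 1: f = fc + (f0 - fc) * exp(-k * t)
Step 2: exp(-0.184 * 20) = 0.025223
Step 3: f = 1.0 + (19.6 - 1.0) * 0.025223
Step 4: f = 1.0 + 18.6 * 0.025223
Step 5: f = 1.47 cm/hr

1.47


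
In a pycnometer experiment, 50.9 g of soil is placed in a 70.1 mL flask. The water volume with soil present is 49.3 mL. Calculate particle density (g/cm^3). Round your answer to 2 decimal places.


Step 1: Volume of solids = flask volume - water volume with soil
Step 2: V_solids = 70.1 - 49.3 = 20.8 mL
Step 3: Particle density = mass / V_solids = 50.9 / 20.8 = 2.45 g/cm^3

2.45


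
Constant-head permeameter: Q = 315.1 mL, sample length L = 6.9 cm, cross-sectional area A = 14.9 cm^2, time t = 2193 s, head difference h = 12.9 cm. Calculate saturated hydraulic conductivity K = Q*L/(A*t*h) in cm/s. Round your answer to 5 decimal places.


Step 1: K = Q * L / (A * t * h)
Step 2: Numerator = 315.1 * 6.9 = 2174.19
Step 3: Denominator = 14.9 * 2193 * 12.9 = 421516.53
Step 4: K = 2174.19 / 421516.53 = 0.00516 cm/s

0.00516


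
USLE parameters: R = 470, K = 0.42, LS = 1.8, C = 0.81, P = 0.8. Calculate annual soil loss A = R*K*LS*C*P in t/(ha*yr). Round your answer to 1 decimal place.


Step 1: A = R * K * LS * C * P
Step 2: R * K = 470 * 0.42 = 197.4
Step 3: (R*K) * LS = 197.4 * 1.8 = 355.32
Step 4: * C * P = 355.32 * 0.81 * 0.8 = 230.2
Step 5: A = 230.2 t/(ha*yr)

230.2


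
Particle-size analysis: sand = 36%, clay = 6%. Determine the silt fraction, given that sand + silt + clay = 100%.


Step 1: sand + silt + clay = 100%
Step 2: silt = 100 - sand - clay
Step 3: silt = 100 - 36 - 6
Step 4: silt = 58%

58


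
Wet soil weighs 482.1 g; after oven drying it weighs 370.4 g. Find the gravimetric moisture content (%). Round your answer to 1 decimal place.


Step 1: Water mass = wet - dry = 482.1 - 370.4 = 111.7 g
Step 2: w = 100 * water mass / dry mass
Step 3: w = 100 * 111.7 / 370.4 = 30.2%

30.2


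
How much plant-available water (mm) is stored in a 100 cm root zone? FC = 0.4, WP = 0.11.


Step 1: Available water = (FC - WP) * depth * 10
Step 2: AW = (0.4 - 0.11) * 100 * 10
Step 3: AW = 0.29 * 100 * 10
Step 4: AW = 290.0 mm

290.0


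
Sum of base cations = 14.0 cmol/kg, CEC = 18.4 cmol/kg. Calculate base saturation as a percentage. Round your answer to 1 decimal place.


Step 1: BS = 100 * (sum of bases) / CEC
Step 2: BS = 100 * 14.0 / 18.4
Step 3: BS = 76.1%

76.1


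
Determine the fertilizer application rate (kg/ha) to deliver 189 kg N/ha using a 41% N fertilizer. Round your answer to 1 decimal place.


Step 1: Fertilizer rate = target N / (N content / 100)
Step 2: Rate = 189 / (41 / 100)
Step 3: Rate = 189 / 0.41
Step 4: Rate = 461.0 kg/ha

461.0


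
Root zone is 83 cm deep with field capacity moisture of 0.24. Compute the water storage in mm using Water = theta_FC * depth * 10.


Step 1: Water (mm) = theta_FC * depth (cm) * 10
Step 2: Water = 0.24 * 83 * 10
Step 3: Water = 199.2 mm

199.2


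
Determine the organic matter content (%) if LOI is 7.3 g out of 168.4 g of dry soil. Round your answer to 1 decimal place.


Step 1: OM% = 100 * LOI / sample mass
Step 2: OM = 100 * 7.3 / 168.4
Step 3: OM = 4.3%

4.3


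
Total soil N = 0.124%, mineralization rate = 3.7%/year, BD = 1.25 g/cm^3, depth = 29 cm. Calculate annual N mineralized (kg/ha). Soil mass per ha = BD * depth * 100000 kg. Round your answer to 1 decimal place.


Step 1: Soil mass per ha = BD * depth * 100000 = 1.25 * 29 * 100000 = 3625000 kg
Step 2: Total N pool = soil mass * N%/100 = 3625000 * 0.124/100 = 4495.0 kg/ha
Step 3: N mineralized = N pool * rate%/100 = 4495.0 * 3.7/100 = 166.3 kg/ha/yr

166.3


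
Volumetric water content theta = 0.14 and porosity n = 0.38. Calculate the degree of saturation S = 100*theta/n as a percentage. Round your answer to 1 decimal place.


Step 1: S = 100 * theta_v / n
Step 2: S = 100 * 0.14 / 0.38
Step 3: S = 36.8%

36.8


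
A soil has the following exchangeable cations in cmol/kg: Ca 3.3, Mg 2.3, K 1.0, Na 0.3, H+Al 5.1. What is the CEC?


Step 1: CEC = Ca + Mg + K + Na + (H+Al)
Step 2: CEC = 3.3 + 2.3 + 1.0 + 0.3 + 5.1
Step 3: CEC = 12.0 cmol/kg

12.0


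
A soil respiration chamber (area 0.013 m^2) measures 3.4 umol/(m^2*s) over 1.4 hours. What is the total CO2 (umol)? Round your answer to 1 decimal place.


Step 1: Convert time to seconds: 1.4 hr * 3600 = 5040.0 s
Step 2: Total = flux * area * time_s
Step 3: Total = 3.4 * 0.013 * 5040.0
Step 4: Total = 222.8 umol

222.8


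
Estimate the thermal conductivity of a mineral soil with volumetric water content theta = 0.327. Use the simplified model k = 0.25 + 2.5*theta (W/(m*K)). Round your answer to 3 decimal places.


Step 1: k = 0.25 + 2.5 * theta
Step 2: k = 0.25 + 2.5 * 0.327
Step 3: k = 0.25 + 0.818
Step 4: k = 1.068 W/(m*K)

1.068


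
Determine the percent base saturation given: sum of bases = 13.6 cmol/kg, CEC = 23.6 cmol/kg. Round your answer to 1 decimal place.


Step 1: BS = 100 * (sum of bases) / CEC
Step 2: BS = 100 * 13.6 / 23.6
Step 3: BS = 57.6%

57.6


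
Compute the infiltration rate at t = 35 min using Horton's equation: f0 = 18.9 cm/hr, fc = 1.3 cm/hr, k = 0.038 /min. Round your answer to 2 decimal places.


Step 1: f = fc + (f0 - fc) * exp(-k * t)
Step 2: exp(-0.038 * 35) = 0.264477
Step 3: f = 1.3 + (18.9 - 1.3) * 0.264477
Step 4: f = 1.3 + 17.6 * 0.264477
Step 5: f = 5.95 cm/hr

5.95


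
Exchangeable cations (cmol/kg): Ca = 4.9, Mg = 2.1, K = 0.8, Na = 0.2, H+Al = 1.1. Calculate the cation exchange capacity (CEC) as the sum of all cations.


Step 1: CEC = Ca + Mg + K + Na + (H+Al)
Step 2: CEC = 4.9 + 2.1 + 0.8 + 0.2 + 1.1
Step 3: CEC = 9.1 cmol/kg

9.1


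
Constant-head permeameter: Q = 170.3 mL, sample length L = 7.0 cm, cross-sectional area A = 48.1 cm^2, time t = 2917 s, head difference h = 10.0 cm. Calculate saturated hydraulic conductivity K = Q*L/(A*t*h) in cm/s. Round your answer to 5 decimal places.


Step 1: K = Q * L / (A * t * h)
Step 2: Numerator = 170.3 * 7.0 = 1192.1
Step 3: Denominator = 48.1 * 2917 * 10.0 = 1403077.0
Step 4: K = 1192.1 / 1403077.0 = 0.00085 cm/s

0.00085


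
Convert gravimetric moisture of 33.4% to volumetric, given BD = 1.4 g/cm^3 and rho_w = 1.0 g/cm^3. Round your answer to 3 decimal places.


Step 1: theta = (w / 100) * BD / rho_w
Step 2: theta = (33.4 / 100) * 1.4 / 1.0
Step 3: theta = 0.334 * 1.4
Step 4: theta = 0.468

0.468


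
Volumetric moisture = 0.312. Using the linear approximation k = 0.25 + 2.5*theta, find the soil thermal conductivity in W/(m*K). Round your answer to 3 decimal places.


Step 1: k = 0.25 + 2.5 * theta
Step 2: k = 0.25 + 2.5 * 0.312
Step 3: k = 0.25 + 0.78
Step 4: k = 1.03 W/(m*K)

1.03


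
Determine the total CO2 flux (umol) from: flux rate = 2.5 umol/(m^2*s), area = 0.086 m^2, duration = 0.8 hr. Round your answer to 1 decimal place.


Step 1: Convert time to seconds: 0.8 hr * 3600 = 2880.0 s
Step 2: Total = flux * area * time_s
Step 3: Total = 2.5 * 0.086 * 2880.0
Step 4: Total = 619.2 umol

619.2


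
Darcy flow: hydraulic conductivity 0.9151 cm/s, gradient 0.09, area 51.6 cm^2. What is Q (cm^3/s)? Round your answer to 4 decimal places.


Step 1: Apply Darcy's law: Q = K * i * A
Step 2: Q = 0.9151 * 0.09 * 51.6
Step 3: Q = 4.2497 cm^3/s

4.2497


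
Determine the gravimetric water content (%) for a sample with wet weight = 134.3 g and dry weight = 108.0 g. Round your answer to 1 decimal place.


Step 1: Water mass = wet - dry = 134.3 - 108.0 = 26.3 g
Step 2: w = 100 * water mass / dry mass
Step 3: w = 100 * 26.3 / 108.0 = 24.4%

24.4


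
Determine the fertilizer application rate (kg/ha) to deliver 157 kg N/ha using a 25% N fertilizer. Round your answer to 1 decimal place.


Step 1: Fertilizer rate = target N / (N content / 100)
Step 2: Rate = 157 / (25 / 100)
Step 3: Rate = 157 / 0.25
Step 4: Rate = 628.0 kg/ha

628.0


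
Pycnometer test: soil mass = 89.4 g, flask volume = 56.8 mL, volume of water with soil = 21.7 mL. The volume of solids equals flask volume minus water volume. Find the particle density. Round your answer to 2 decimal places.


Step 1: Volume of solids = flask volume - water volume with soil
Step 2: V_solids = 56.8 - 21.7 = 35.1 mL
Step 3: Particle density = mass / V_solids = 89.4 / 35.1 = 2.55 g/cm^3

2.55


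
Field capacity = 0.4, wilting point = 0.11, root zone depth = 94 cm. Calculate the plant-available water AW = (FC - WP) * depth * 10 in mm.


Step 1: Available water = (FC - WP) * depth * 10
Step 2: AW = (0.4 - 0.11) * 94 * 10
Step 3: AW = 0.29 * 94 * 10
Step 4: AW = 272.6 mm

272.6


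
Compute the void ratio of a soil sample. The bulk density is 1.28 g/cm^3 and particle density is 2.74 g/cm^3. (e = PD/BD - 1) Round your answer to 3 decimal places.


Step 1: e = PD / BD - 1
Step 2: e = 2.74 / 1.28 - 1
Step 3: e = 2.14063 - 1
Step 4: e = 1.141

1.141


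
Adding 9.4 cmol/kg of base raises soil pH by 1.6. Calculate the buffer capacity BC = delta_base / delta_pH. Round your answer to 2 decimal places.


Step 1: BC = change in base / change in pH
Step 2: BC = 9.4 / 1.6
Step 3: BC = 5.88 cmol/(kg*pH unit)

5.88


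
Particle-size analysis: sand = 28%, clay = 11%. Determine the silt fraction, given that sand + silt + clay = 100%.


Step 1: sand + silt + clay = 100%
Step 2: silt = 100 - sand - clay
Step 3: silt = 100 - 28 - 11
Step 4: silt = 61%

61


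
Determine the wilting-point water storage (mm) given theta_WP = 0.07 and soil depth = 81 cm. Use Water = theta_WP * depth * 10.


Step 1: Water (mm) = theta_WP * depth * 10
Step 2: Water = 0.07 * 81 * 10
Step 3: Water = 56.7 mm

56.7


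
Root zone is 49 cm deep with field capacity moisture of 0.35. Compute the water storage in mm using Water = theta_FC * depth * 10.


Step 1: Water (mm) = theta_FC * depth (cm) * 10
Step 2: Water = 0.35 * 49 * 10
Step 3: Water = 171.5 mm

171.5


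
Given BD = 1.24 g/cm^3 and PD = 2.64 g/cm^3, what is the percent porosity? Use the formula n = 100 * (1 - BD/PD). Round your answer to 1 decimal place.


Step 1: Formula: n = 100 * (1 - BD / PD)
Step 2: n = 100 * (1 - 1.24 / 2.64)
Step 3: n = 100 * (1 - 0.4697)
Step 4: n = 53.0%

53.0


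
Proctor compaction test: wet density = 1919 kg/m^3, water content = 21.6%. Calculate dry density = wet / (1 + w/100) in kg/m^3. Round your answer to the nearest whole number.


Step 1: Dry density = wet density / (1 + w/100)
Step 2: Dry density = 1919 / (1 + 21.6/100)
Step 3: Dry density = 1919 / 1.216
Step 4: Dry density = 1578 kg/m^3

1578


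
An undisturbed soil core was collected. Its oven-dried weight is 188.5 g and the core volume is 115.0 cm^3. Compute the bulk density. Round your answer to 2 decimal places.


Step 1: Identify the formula: BD = dry mass / volume
Step 2: Substitute values: BD = 188.5 / 115.0
Step 3: BD = 1.64 g/cm^3

1.64


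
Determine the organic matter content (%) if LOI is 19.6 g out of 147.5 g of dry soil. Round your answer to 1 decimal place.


Step 1: OM% = 100 * LOI / sample mass
Step 2: OM = 100 * 19.6 / 147.5
Step 3: OM = 13.3%

13.3


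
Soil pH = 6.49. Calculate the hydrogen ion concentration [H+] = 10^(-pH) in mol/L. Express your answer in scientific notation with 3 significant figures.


Step 1: [H+] = 10^(-pH)
Step 2: [H+] = 10^(-6.49)
Step 3: [H+] = 3.24e-07 mol/L

3.24e-07


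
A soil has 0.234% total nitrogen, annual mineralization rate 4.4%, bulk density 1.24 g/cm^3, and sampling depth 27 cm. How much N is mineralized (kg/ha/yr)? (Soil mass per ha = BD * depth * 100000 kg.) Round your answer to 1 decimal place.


Step 1: Soil mass per ha = BD * depth * 100000 = 1.24 * 27 * 100000 = 3348000 kg
Step 2: Total N pool = soil mass * N%/100 = 3348000 * 0.234/100 = 7834.32 kg/ha
Step 3: N mineralized = N pool * rate%/100 = 7834.32 * 4.4/100 = 344.7 kg/ha/yr

344.7


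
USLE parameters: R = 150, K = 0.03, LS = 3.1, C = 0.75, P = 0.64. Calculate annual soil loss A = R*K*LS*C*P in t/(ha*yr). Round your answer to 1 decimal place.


Step 1: A = R * K * LS * C * P
Step 2: R * K = 150 * 0.03 = 4.5
Step 3: (R*K) * LS = 4.5 * 3.1 = 13.95
Step 4: * C * P = 13.95 * 0.75 * 0.64 = 6.7
Step 5: A = 6.7 t/(ha*yr)

6.7


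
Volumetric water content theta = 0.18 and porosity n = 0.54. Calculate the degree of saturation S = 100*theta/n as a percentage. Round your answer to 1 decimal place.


Step 1: S = 100 * theta_v / n
Step 2: S = 100 * 0.18 / 0.54
Step 3: S = 33.3%

33.3


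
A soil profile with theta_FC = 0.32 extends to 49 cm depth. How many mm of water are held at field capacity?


Step 1: Water (mm) = theta_FC * depth (cm) * 10
Step 2: Water = 0.32 * 49 * 10
Step 3: Water = 156.8 mm

156.8


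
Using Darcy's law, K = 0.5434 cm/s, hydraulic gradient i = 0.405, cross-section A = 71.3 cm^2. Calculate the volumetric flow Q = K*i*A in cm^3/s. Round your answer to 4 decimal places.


Step 1: Apply Darcy's law: Q = K * i * A
Step 2: Q = 0.5434 * 0.405 * 71.3
Step 3: Q = 15.6915 cm^3/s

15.6915


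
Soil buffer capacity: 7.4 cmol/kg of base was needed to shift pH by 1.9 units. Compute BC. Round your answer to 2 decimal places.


Step 1: BC = change in base / change in pH
Step 2: BC = 7.4 / 1.9
Step 3: BC = 3.89 cmol/(kg*pH unit)

3.89


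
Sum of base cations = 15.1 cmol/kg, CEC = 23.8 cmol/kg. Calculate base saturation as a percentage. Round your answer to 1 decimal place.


Step 1: BS = 100 * (sum of bases) / CEC
Step 2: BS = 100 * 15.1 / 23.8
Step 3: BS = 63.4%

63.4


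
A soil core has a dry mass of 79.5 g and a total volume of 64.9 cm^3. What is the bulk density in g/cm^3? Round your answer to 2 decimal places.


Step 1: Identify the formula: BD = dry mass / volume
Step 2: Substitute values: BD = 79.5 / 64.9
Step 3: BD = 1.22 g/cm^3

1.22
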